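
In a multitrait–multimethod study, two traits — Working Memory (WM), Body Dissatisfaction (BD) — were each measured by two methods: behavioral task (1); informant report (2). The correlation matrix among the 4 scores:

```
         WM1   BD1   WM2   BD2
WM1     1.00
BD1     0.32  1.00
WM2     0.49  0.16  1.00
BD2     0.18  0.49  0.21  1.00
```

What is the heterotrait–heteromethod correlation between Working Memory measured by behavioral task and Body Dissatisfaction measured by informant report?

0.18

Different traits and methods: r(WM1, BD2) = 0.18.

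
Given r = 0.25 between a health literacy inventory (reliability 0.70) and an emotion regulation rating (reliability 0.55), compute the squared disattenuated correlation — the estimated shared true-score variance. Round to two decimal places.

Disattenuated r = 0.25 / √(0.70 × 0.55) = 0.25 / 0.6205 = 0.4029.
Shared true-score variance = 0.4029² = 0.1623 ≈ 0.16.

0.16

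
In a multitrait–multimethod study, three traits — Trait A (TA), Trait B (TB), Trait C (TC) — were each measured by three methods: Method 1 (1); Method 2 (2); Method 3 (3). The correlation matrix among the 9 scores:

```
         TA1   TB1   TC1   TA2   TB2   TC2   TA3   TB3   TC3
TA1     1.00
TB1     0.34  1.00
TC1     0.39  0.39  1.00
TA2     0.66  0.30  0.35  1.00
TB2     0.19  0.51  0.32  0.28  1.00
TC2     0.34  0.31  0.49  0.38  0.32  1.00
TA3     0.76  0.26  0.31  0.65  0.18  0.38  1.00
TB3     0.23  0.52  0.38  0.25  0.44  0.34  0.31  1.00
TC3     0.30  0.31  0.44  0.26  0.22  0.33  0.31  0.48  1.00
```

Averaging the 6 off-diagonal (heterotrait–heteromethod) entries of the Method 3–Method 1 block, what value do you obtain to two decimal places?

HTHM values (method 3 × method 1): 0.26, 0.31, 0.23, 0.38, 0.30, 0.31; mean = 1.79/6 = 0.30.

0.30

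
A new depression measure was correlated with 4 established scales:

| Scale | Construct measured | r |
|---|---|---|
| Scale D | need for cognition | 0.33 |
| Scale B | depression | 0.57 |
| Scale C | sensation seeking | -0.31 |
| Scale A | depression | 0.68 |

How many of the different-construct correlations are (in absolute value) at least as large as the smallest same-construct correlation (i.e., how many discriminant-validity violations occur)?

Convergent (same construct = depression): Scale B, Scale A.
Smallest convergent = 0.57. Discriminant |r|: 0.33, 0.31; count ≥ 0.57 → 0.

0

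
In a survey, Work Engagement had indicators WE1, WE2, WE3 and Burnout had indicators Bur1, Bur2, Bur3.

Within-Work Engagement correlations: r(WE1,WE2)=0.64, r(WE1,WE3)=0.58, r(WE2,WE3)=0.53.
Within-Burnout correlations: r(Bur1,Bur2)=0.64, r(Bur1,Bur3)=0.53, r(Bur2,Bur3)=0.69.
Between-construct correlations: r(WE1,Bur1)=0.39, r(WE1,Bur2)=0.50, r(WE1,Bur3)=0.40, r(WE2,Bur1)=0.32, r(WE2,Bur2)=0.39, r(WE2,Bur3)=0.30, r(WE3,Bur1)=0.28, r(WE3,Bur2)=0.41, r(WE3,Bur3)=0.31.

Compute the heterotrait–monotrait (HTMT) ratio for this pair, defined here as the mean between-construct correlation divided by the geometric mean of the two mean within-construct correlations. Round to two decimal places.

Mean heterotrait r = 3.30/9 = 0.3667.
Mean within-WE = 1.75/3 = 0.5833; mean within-Bur = 1.86/3 = 0.6200.
Geometric mean = √(0.5833 × 0.6200) = 0.6014.
HTMT = 0.3667 / 0.6014 = 0.61.

0.61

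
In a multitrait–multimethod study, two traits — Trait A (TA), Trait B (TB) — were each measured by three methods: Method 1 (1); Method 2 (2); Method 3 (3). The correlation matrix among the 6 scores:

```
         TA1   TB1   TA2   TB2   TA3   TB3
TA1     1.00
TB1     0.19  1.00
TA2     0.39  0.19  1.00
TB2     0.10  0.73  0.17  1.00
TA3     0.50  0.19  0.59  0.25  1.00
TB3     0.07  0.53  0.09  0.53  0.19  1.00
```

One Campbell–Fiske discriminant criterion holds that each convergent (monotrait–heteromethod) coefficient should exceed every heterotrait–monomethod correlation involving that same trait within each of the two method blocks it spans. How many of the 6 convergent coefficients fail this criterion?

0

Convergent coefficients and their comparison sets:
TA (methods 1·2): 0.39 vs {0.19, 0.17} → pass.
TA (methods 1·3): 0.50 vs {0.19, 0.19} → pass.
TA (methods 2·3): 0.59 vs {0.17, 0.19} → pass.
TB (methods 1·2): 0.73 vs {0.19, 0.17} → pass.
TB (methods 1·3): 0.53 vs {0.19, 0.19} → pass.
TB (methods 2·3): 0.53 vs {0.17, 0.19} → pass.
0 of 6 fail.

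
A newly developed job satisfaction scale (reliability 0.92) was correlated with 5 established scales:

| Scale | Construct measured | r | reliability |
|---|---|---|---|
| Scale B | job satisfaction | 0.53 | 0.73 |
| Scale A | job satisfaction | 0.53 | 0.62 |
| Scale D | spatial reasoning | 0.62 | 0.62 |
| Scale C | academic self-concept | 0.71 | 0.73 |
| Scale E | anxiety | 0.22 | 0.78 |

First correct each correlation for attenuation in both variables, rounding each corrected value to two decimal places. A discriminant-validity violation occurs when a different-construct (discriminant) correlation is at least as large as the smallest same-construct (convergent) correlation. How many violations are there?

Disattenuated r (r / √(r_scale · r_new)):
  Scale B (conv): 0.53 / √(0.73·0.92) = 0.65
  Scale A (conv): 0.53 / √(0.62·0.92) = 0.70
  Scale D (disc): 0.62 / √(0.62·0.92) = 0.82
  Scale C (disc): 0.71 / √(0.73·0.92) = 0.87
  Scale E (disc): 0.22 / √(0.78·0.92) = 0.26
Smallest convergent = 0.65. Discriminant values: 0.82, 0.87, 0.26; count ≥ 0.65 → 2.

2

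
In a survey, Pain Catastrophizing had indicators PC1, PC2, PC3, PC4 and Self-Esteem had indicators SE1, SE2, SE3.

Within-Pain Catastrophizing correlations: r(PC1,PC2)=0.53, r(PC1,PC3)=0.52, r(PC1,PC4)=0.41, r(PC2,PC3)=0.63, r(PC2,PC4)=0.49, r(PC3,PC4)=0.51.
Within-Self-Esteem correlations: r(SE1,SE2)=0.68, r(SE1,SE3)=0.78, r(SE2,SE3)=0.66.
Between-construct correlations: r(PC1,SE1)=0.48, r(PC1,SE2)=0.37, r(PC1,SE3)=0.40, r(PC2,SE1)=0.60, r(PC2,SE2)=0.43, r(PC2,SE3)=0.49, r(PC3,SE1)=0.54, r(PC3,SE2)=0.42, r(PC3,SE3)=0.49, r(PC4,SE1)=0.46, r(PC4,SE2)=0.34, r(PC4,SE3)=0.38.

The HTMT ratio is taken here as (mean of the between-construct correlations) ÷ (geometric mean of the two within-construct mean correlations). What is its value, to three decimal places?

0.746

Mean between = 5.40/12 = 0.4500.
Mean within-PC = 3.09/6 = 0.5150; mean within-SE = 2.12/3 = 0.7067.
Geometric mean = √(0.5150 × 0.7067) = 0.6033.
HTMT = 0.4500 / 0.6033 = 0.746.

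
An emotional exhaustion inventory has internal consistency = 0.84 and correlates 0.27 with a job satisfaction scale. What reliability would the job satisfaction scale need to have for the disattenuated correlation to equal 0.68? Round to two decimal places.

r_true = r_obs / √(r_xx · r_yy) ⇒ 0.68 = 0.27 / √(0.84 · r_yy).
√(0.84 · r_yy) = 0.27 / 0.68 = 0.3971; 0.84 · r_yy = 0.1577; r_yy = 0.1577 / 0.84 ≈ 0.19.

0.19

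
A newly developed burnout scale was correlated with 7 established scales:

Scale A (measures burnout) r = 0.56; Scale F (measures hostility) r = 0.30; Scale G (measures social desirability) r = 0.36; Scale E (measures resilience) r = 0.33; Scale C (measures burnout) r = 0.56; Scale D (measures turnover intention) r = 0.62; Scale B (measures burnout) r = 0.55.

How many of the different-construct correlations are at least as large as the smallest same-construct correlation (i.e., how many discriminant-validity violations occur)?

1

Convergent (same construct = burnout): Scale A, Scale C, Scale B.
Smallest convergent = 0.55. Discriminant values: 0.30, 0.36, 0.33, 0.62; count ≥ 0.55 → 1.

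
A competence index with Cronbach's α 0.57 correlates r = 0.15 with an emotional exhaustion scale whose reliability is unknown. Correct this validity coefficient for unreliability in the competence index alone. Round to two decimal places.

Single correction: r_c = r_obs / √r_xx = 0.15 / √0.57 = 0.15 / 0.7550 ≈ 0.20.

0.20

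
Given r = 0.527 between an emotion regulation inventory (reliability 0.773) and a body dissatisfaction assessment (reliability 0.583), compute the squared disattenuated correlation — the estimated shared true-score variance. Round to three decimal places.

Disattenuated r = 0.527 / √(0.773 × 0.583) = 0.527 / 0.6713 = 0.7850.
Shared true-score variance = 0.7850² = 0.6162 ≈ 0.616.

0.616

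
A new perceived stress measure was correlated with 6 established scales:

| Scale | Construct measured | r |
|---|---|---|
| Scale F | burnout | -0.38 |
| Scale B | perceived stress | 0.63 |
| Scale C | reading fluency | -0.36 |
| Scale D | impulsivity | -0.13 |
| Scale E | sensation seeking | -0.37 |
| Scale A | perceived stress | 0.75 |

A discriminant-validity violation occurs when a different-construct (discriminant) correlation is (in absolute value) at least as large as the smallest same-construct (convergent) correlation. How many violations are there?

0

Convergent (same construct = perceived stress): Scale B, Scale A.
Smallest convergent = 0.63. Discriminant |r|: 0.38, 0.36, 0.13, 0.37; count ≥ 0.63 → 0.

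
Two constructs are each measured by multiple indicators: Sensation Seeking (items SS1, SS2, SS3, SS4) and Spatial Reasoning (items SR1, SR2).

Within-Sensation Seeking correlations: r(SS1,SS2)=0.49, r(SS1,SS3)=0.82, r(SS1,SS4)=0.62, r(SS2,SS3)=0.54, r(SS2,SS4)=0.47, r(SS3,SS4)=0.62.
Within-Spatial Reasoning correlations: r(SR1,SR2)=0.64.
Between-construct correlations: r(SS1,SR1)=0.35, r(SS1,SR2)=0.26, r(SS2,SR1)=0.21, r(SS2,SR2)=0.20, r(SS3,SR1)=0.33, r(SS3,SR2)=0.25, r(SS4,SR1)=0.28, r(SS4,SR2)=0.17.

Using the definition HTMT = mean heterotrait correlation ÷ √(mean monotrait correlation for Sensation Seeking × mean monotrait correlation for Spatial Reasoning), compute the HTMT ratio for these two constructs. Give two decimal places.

Between-construct mean = 2.05/8 = 0.2563.
Mean within-SS = 3.56/6 = 0.5933; mean within-SR = 0.64/1 = 0.6400.
Geometric mean = √(0.5933 × 0.6400) = 0.6162.
HTMT = 0.2563 / 0.6162 = 0.42.

0.42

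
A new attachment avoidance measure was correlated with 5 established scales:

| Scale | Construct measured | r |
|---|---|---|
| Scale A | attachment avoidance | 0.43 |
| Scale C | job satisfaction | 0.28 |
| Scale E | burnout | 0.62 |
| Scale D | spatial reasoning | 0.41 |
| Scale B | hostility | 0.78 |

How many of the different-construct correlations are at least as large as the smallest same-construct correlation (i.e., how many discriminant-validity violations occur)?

Convergent (same construct = attachment avoidance): Scale A.
Smallest convergent = 0.43. Discriminant values: 0.28, 0.62, 0.41, 0.78; count ≥ 0.43 → 2.

2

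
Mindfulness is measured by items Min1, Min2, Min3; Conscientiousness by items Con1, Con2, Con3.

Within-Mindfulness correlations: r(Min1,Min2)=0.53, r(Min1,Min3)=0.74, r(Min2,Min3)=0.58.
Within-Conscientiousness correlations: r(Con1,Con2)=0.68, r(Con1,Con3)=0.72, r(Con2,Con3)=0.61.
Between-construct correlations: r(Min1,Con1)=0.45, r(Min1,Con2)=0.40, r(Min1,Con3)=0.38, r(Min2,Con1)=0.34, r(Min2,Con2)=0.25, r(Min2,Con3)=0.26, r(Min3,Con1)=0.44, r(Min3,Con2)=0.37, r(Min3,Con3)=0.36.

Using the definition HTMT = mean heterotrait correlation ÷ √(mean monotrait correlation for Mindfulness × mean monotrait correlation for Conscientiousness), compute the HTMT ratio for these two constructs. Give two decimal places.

0.56

Between-construct mean = 3.25/9 = 0.3611.
Mean within-Min = 1.85/3 = 0.6167; mean within-Con = 2.01/3 = 0.6700.
Geometric mean = √(0.6167 × 0.6700) = 0.6428.
HTMT = 0.3611 / 0.6428 = 0.56.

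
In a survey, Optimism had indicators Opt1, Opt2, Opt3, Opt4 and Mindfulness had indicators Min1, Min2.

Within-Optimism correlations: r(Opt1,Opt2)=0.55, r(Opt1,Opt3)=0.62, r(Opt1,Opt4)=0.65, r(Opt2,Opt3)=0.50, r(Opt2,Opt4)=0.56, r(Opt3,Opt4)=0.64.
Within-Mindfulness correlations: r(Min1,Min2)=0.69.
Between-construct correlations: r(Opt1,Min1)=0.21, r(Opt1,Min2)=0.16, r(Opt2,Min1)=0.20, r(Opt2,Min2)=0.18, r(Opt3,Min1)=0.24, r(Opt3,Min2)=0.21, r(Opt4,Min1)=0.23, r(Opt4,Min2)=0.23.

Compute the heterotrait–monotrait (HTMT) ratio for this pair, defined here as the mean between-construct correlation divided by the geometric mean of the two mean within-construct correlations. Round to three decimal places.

Between-construct mean = 1.66/8 = 0.2075.
Mean within-Opt = 3.52/6 = 0.5867; mean within-Min = 0.69/1 = 0.6900.
Geometric mean = √(0.5867 × 0.6900) = 0.6363.
HTMT = 0.2075 / 0.6363 = 0.326.

0.326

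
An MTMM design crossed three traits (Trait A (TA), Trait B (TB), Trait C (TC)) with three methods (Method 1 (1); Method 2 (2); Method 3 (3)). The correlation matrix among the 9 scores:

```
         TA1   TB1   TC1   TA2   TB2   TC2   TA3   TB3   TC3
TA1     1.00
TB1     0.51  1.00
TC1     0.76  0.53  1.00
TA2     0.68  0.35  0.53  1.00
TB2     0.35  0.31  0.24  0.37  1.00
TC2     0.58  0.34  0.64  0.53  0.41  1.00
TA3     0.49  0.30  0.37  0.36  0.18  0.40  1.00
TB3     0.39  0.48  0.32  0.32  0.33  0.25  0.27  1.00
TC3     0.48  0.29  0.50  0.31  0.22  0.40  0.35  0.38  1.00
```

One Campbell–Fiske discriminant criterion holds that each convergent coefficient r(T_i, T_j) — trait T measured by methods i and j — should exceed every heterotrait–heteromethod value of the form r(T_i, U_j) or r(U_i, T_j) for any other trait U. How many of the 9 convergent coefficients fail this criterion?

Each convergent coefficient versus the relevant comparison correlations:
TA (methods 1·2): 0.68 vs {0.35, 0.35, 0.58, 0.53} → pass.
TA (methods 1·3): 0.49 vs {0.39, 0.30, 0.48, 0.37} → pass.
TA (methods 2·3): 0.36 vs {0.32, 0.18, 0.31, 0.40} → fail.
TB (methods 1·2): 0.31 vs {0.35, 0.35, 0.34, 0.24} → fail.
TB (methods 1·3): 0.48 vs {0.30, 0.39, 0.29, 0.32} → pass.
TB (methods 2·3): 0.33 vs {0.18, 0.32, 0.22, 0.25} → pass.
TC (methods 1·2): 0.64 vs {0.53, 0.58, 0.24, 0.34} → pass.
TC (methods 1·3): 0.50 vs {0.37, 0.48, 0.32, 0.29} → pass.
TC (methods 2·3): 0.40 vs {0.40, 0.31, 0.25, 0.22} → fail.
3 of 9 fail.

3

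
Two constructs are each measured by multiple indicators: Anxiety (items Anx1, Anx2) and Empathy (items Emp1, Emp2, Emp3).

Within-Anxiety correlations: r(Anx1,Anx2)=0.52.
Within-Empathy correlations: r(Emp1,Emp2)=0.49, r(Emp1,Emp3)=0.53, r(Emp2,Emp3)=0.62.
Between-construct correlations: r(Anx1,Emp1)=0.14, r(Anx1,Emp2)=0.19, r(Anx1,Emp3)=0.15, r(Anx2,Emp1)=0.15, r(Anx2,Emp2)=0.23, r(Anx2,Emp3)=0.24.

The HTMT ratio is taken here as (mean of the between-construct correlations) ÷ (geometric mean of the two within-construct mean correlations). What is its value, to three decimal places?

0.344

Mean heterotrait r = 1.10/6 = 0.1833.
Mean within-Anx = 0.52/1 = 0.5200; mean within-Emp = 1.64/3 = 0.5467.
Geometric mean = √(0.5200 × 0.5467) = 0.5332.
HTMT = 0.1833 / 0.5332 = 0.344.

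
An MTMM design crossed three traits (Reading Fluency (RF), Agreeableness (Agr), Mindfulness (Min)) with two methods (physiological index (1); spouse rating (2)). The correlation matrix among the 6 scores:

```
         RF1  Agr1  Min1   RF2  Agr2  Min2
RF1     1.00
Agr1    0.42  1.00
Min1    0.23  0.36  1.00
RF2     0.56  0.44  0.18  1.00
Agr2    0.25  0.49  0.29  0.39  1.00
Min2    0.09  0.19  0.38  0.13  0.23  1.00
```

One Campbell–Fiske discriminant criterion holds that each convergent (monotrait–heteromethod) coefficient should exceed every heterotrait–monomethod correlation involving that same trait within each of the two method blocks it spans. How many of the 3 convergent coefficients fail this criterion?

Each convergent coefficient versus the relevant comparison correlations:
RF (methods 1·2): 0.56 vs {0.42, 0.39, 0.23, 0.13} → pass.
Agr (methods 1·2): 0.49 vs {0.42, 0.39, 0.36, 0.23} → pass.
Min (methods 1·2): 0.38 vs {0.23, 0.13, 0.36, 0.23} → pass.
0 of 3 fail.

0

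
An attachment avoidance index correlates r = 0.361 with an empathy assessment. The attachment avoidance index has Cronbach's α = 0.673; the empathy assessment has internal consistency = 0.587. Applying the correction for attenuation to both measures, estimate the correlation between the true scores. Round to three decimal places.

0.574

r_true = r_obs / √(r_xx · r_yy) = 0.361 / √(0.673 × 0.587) = 0.361 / √0.395051 = 0.361 / 0.6285 ≈ 0.574.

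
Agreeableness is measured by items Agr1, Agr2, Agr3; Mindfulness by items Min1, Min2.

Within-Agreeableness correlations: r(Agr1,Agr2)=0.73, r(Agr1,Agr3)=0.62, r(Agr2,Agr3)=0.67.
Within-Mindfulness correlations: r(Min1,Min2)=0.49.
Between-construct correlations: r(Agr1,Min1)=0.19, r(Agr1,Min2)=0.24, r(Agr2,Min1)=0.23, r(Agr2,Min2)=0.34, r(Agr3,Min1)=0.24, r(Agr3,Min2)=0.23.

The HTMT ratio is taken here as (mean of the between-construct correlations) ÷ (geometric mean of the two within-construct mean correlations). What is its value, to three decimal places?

0.427

Mean between = 1.47/6 = 0.2450.
Mean within-Agr = 2.02/3 = 0.6733; mean within-Min = 0.49/1 = 0.4900.
Geometric mean = √(0.6733 × 0.4900) = 0.5744.
HTMT = 0.2450 / 0.5744 = 0.427.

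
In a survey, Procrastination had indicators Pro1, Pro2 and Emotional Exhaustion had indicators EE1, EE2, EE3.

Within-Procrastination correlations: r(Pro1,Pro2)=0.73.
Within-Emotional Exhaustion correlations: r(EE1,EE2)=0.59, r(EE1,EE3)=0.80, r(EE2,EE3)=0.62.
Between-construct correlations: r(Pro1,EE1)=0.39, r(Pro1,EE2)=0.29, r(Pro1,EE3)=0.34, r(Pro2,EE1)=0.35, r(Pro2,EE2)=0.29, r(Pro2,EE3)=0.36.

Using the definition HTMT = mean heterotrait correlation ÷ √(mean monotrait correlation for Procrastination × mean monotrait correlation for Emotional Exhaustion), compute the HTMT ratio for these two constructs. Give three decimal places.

0.481

Mean heterotrait r = 2.02/6 = 0.3367.
Mean within-Pro = 0.73/1 = 0.7300; mean within-EE = 2.01/3 = 0.6700.
Geometric mean = √(0.7300 × 0.6700) = 0.6994.
HTMT = 0.3367 / 0.6994 = 0.481.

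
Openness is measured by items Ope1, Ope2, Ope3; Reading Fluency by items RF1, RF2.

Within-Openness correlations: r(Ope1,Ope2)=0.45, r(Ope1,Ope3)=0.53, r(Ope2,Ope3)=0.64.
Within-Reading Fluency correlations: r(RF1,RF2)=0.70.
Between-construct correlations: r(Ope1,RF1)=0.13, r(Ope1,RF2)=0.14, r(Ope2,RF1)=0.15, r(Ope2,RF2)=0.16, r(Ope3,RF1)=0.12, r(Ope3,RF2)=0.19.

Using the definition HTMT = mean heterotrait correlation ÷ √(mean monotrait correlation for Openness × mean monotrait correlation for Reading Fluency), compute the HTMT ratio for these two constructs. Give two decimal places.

Mean heterotrait r = 0.89/6 = 0.1483.
Mean within-Ope = 1.62/3 = 0.5400; mean within-RF = 0.70/1 = 0.7000.
Geometric mean = √(0.5400 × 0.7000) = 0.6148.
HTMT = 0.1483 / 0.6148 = 0.24.

0.24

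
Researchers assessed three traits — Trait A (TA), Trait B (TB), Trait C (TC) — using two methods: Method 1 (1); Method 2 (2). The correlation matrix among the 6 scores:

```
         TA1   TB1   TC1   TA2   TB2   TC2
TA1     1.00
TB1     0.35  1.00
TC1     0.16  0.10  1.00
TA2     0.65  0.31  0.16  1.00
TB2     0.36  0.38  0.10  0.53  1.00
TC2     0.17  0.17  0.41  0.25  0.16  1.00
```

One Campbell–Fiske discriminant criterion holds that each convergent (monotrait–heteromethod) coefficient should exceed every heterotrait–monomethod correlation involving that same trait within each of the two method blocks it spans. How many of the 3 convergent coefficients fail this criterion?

1

Checking each validity diagonal entry against its comparison values:
TA (methods 1·2): 0.65 vs {0.35, 0.53, 0.16, 0.25} → pass.
TB (methods 1·2): 0.38 vs {0.35, 0.53, 0.10, 0.16} → fail.
TC (methods 1·2): 0.41 vs {0.16, 0.25, 0.10, 0.16} → pass.
1 of 3 fail.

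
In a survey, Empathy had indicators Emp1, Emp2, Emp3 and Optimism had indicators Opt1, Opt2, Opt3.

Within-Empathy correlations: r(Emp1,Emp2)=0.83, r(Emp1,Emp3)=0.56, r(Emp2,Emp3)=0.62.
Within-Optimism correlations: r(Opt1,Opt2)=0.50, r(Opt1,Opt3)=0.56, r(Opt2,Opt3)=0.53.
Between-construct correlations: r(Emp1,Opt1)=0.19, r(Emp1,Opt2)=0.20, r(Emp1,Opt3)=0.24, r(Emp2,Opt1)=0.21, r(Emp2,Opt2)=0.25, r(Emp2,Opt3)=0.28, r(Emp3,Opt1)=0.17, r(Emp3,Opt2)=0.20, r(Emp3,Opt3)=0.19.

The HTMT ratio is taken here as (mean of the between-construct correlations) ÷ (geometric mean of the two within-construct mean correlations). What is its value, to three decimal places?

Mean between = 1.93/9 = 0.2144.
Mean within-Emp = 2.01/3 = 0.6700; mean within-Opt = 1.59/3 = 0.5300.
Geometric mean = √(0.6700 × 0.5300) = 0.5959.
HTMT = 0.2144 / 0.5959 = 0.360.

0.360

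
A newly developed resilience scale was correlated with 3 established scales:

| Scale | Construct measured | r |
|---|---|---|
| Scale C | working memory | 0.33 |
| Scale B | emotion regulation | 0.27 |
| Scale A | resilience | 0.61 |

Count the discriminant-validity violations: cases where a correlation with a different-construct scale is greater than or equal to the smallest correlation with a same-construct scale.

Convergent (same construct = resilience): Scale A.
Smallest convergent = 0.61. Discriminant values: 0.33, 0.27; count ≥ 0.61 → 0.

0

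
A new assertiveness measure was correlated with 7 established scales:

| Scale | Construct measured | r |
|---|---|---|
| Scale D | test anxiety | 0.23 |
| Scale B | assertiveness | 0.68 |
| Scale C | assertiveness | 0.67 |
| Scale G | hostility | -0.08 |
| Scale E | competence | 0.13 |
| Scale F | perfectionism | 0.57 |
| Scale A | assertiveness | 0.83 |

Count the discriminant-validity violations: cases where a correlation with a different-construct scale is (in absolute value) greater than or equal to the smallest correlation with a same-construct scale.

Convergent (same construct = assertiveness): Scale B, Scale C, Scale A.
Smallest convergent = 0.67. Discriminant |r|: 0.23, 0.08, 0.13, 0.57; count ≥ 0.67 → 0.

0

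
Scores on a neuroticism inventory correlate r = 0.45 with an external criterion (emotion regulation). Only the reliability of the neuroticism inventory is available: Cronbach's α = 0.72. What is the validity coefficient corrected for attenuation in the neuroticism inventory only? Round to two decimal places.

Single correction: r_c = r_obs / √r_xx = 0.45 / √0.72 = 0.45 / 0.8485 ≈ 0.53.

0.53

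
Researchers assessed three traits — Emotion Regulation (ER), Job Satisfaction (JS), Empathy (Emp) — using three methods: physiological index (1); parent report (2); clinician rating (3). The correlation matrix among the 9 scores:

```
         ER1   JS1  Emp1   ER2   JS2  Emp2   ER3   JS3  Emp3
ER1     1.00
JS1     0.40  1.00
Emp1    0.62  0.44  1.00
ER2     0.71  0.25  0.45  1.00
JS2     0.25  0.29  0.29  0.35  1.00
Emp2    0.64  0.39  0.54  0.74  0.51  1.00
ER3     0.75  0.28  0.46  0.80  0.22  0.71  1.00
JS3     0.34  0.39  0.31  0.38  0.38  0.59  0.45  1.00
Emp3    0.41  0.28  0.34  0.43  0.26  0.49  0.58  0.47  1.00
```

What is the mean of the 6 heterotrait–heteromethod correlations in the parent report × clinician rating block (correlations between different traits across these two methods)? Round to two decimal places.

0.43

HTHM values (method 2 × method 3): 0.38, 0.43, 0.22, 0.26, 0.71, 0.59; mean = 2.59/6 = 0.43.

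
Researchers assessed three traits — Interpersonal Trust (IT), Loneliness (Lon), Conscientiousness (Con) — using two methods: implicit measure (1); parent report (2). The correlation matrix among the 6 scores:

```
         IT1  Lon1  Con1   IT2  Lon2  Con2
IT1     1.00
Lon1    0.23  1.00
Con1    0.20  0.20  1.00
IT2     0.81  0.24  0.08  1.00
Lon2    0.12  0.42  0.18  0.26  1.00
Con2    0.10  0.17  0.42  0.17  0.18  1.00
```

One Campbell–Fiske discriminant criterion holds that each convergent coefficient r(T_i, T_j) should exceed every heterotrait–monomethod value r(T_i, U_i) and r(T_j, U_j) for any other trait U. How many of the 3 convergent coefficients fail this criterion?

0

Each convergent coefficient versus the relevant comparison correlations:
IT (methods 1·2): 0.81 vs {0.23, 0.26, 0.20, 0.17} → pass.
Lon (methods 1·2): 0.42 vs {0.23, 0.26, 0.20, 0.18} → pass.
Con (methods 1·2): 0.42 vs {0.20, 0.17, 0.20, 0.18} → pass.
0 of 3 fail.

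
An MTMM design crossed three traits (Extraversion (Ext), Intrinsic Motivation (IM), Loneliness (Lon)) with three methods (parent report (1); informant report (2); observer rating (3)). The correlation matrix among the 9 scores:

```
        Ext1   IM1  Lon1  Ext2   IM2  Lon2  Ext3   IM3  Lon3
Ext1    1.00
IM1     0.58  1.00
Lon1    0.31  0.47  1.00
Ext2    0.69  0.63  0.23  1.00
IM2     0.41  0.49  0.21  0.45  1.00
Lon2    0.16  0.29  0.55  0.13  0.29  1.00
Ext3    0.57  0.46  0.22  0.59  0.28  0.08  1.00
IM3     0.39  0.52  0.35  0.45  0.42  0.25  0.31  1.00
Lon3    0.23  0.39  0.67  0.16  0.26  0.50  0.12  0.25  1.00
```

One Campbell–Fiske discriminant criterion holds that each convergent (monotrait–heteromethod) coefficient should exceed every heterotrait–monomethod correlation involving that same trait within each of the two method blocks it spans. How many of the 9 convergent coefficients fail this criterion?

Each convergent coefficient versus the relevant comparison correlations:
Ext (methods 1·2): 0.69 vs {0.58, 0.45, 0.31, 0.13} → pass.
Ext (methods 1·3): 0.57 vs {0.58, 0.31, 0.31, 0.12} → fail.
Ext (methods 2·3): 0.59 vs {0.45, 0.31, 0.13, 0.12} → pass.
IM (methods 1·2): 0.49 vs {0.58, 0.45, 0.47, 0.29} → fail.
IM (methods 1·3): 0.52 vs {0.58, 0.31, 0.47, 0.25} → fail.
IM (methods 2·3): 0.42 vs {0.45, 0.31, 0.29, 0.25} → fail.
Lon (methods 1·2): 0.55 vs {0.31, 0.13, 0.47, 0.29} → pass.
Lon (methods 1·3): 0.67 vs {0.31, 0.12, 0.47, 0.25} → pass.
Lon (methods 2·3): 0.50 vs {0.13, 0.12, 0.29, 0.25} → pass.
4 of 9 fail.

4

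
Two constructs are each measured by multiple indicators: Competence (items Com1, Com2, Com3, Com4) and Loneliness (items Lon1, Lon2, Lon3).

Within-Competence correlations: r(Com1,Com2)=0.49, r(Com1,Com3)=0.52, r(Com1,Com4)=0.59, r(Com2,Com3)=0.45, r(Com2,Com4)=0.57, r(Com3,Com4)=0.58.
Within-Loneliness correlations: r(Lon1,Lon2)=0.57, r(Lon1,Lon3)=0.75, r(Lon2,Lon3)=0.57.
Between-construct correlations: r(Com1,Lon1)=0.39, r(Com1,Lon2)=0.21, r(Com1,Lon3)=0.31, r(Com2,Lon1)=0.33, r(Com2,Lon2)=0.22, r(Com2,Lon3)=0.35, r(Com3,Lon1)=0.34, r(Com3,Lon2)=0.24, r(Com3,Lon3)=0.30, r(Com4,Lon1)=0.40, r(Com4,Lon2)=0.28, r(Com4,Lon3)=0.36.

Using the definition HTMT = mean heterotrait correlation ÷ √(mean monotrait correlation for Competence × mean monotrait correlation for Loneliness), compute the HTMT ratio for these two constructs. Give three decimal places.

Mean between = 3.73/12 = 0.3108.
Mean within-Com = 3.20/6 = 0.5333; mean within-Lon = 1.89/3 = 0.6300.
Geometric mean = √(0.5333 × 0.6300) = 0.5796.
HTMT = 0.3108 / 0.5796 = 0.536.

0.536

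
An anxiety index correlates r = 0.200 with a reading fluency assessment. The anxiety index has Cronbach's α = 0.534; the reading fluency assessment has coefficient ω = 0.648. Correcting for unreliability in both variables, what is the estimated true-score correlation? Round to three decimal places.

r_true = r_obs / √(r_xx · r_yy) = 0.200 / √(0.534 × 0.648) = 0.200 / √0.346032 = 0.200 / 0.5882 ≈ 0.340.

0.340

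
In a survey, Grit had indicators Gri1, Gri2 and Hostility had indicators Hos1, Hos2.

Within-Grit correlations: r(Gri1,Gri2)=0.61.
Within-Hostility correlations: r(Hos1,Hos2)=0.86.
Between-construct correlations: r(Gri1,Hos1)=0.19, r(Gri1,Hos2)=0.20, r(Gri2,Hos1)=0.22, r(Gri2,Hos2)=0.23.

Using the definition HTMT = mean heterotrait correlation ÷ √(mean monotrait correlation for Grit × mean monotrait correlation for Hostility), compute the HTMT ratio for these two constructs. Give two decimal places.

0.29

Between-construct mean = 0.84/4 = 0.2100.
Mean within-Gri = 0.61/1 = 0.6100; mean within-Hos = 0.86/1 = 0.8600.
Geometric mean = √(0.6100 × 0.8600) = 0.7243.
HTMT = 0.2100 / 0.7243 = 0.29.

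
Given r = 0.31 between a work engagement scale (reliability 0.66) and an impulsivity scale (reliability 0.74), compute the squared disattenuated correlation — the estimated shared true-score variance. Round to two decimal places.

Disattenuated r = 0.31 / √(0.66 × 0.74) = 0.31 / 0.6989 = 0.4436.
Shared true-score variance = 0.4436² = 0.1968 ≈ 0.20.

0.20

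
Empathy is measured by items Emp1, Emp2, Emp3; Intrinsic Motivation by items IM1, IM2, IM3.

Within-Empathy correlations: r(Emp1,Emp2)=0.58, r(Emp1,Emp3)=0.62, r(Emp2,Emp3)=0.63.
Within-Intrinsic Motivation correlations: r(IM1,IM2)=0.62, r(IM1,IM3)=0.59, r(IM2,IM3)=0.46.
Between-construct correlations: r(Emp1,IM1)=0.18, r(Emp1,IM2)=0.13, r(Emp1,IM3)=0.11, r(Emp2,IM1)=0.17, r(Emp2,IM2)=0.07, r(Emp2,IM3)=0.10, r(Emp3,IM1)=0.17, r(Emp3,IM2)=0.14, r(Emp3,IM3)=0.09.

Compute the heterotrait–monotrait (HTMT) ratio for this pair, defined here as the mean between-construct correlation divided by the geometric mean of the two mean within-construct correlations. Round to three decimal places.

0.221

Mean between = 1.16/9 = 0.1289.
Mean within-Emp = 1.83/3 = 0.6100; mean within-IM = 1.67/3 = 0.5567.
Geometric mean = √(0.6100 × 0.5567) = 0.5827.
HTMT = 0.1289 / 0.5827 = 0.221.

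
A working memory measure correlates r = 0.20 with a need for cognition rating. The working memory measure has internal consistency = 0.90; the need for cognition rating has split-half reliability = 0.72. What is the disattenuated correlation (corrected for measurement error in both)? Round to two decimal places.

r_true = r_obs / √(r_xx · r_yy) = 0.20 / √(0.90 × 0.72) = 0.20 / √0.6480 = 0.20 / 0.8050 ≈ 0.25.

0.25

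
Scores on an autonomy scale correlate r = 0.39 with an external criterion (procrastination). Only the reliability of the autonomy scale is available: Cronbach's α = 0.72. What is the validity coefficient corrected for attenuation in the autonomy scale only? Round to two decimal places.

0.46

Single correction: r_c = r_obs / √r_xx = 0.39 / √0.72 = 0.39 / 0.8485 ≈ 0.46.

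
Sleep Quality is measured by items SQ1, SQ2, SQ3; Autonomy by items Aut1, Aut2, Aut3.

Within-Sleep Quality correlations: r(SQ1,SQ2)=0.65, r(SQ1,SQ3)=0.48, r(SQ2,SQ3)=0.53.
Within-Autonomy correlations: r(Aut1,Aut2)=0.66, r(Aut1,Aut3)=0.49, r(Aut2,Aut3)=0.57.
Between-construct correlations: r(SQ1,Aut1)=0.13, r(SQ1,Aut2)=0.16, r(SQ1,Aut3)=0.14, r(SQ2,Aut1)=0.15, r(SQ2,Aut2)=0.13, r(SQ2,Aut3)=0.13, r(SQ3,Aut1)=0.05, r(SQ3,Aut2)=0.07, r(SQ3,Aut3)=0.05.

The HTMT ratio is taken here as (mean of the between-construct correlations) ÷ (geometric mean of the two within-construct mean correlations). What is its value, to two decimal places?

0.20

Mean heterotrait r = 1.01/9 = 0.1122.
Mean within-SQ = 1.66/3 = 0.5533; mean within-Aut = 1.72/3 = 0.5733.
Geometric mean = √(0.5533 × 0.5733) = 0.5632.
HTMT = 0.1122 / 0.5632 = 0.20.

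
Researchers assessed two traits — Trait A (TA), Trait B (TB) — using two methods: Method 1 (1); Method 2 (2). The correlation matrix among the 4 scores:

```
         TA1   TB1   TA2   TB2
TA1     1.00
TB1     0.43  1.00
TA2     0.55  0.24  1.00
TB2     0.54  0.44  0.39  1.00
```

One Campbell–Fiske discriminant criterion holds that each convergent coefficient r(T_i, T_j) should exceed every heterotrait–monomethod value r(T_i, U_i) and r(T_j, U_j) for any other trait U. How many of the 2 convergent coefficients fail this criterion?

Each convergent coefficient versus the relevant comparison correlations:
TA (methods 1·2): 0.55 vs {0.43, 0.39} → pass.
TB (methods 1·2): 0.44 vs {0.43, 0.39} → pass.
0 of 2 fail.

0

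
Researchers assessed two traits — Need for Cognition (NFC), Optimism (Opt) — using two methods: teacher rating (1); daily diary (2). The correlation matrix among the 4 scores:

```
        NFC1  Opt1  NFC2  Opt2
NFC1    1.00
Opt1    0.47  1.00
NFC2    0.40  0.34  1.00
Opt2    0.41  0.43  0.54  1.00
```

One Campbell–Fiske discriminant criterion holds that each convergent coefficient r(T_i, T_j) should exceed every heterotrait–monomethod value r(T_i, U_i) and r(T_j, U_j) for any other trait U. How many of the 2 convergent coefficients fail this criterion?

2

Each convergent coefficient versus the relevant comparison correlations:
NFC (methods 1·2): 0.40 vs {0.47, 0.54} → fail.
Opt (methods 1·2): 0.43 vs {0.47, 0.54} → fail.
2 of 2 fail.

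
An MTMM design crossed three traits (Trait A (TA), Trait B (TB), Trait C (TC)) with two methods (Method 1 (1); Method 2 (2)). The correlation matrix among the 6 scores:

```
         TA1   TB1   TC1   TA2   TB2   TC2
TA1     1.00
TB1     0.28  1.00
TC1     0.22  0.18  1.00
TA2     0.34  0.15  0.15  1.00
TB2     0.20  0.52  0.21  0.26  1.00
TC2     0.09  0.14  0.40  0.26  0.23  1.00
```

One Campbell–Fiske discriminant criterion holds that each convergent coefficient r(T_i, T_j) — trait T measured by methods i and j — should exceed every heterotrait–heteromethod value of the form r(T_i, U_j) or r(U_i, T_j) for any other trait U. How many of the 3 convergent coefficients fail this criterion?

Convergent coefficients and their comparison sets:
TA (methods 1·2): 0.34 vs {0.20, 0.15, 0.09, 0.15} → pass.
TB (methods 1·2): 0.52 vs {0.15, 0.20, 0.14, 0.21} → pass.
TC (methods 1·2): 0.40 vs {0.15, 0.09, 0.21, 0.14} → pass.
0 of 3 fail.

0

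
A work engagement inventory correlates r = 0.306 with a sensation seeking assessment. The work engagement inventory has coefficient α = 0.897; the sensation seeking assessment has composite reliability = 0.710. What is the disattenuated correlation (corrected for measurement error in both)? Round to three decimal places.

r_true = r_obs / √(r_xx · r_yy) = 0.306 / √(0.897 × 0.710) = 0.306 / √0.636870 = 0.306 / 0.7980 ≈ 0.383.

0.383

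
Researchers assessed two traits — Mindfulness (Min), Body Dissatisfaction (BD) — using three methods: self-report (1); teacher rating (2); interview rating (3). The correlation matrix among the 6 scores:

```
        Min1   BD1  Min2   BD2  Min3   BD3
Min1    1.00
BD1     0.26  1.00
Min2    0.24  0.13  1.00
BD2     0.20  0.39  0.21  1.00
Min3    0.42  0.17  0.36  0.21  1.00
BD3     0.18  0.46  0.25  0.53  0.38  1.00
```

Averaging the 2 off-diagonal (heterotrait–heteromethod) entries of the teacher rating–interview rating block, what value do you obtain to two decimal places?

0.23

HTHM values (method 2 × method 3): 0.25, 0.21; mean = 0.46/2 = 0.23.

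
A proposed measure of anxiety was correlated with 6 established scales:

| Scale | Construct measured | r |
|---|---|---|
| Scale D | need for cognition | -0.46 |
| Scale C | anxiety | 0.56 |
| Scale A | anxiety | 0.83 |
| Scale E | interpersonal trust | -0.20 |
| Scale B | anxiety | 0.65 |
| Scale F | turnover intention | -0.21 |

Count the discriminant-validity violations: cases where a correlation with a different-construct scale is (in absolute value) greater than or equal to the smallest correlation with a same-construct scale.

0

Convergent (same construct = anxiety): Scale C, Scale A, Scale B.
Smallest convergent = 0.56. Discriminant |r|: 0.46, 0.20, 0.21; count ≥ 0.56 → 0.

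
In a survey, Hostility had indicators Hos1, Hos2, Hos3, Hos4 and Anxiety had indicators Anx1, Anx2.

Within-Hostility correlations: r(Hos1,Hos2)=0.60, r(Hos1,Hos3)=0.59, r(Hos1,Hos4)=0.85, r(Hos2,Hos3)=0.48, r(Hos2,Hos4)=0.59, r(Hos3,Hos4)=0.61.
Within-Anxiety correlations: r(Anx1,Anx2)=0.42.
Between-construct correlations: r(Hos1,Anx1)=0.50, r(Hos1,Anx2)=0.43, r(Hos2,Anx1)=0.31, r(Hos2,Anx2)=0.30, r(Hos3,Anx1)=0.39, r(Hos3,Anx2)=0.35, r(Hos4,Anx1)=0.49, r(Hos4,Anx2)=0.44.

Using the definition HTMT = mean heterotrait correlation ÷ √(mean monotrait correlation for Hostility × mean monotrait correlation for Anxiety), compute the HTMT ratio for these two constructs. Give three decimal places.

0.786

Between-construct mean = 3.21/8 = 0.4013.
Mean within-Hos = 3.72/6 = 0.6200; mean within-Anx = 0.42/1 = 0.4200.
Geometric mean = √(0.6200 × 0.4200) = 0.5103.
HTMT = 0.4013 / 0.5103 = 0.786.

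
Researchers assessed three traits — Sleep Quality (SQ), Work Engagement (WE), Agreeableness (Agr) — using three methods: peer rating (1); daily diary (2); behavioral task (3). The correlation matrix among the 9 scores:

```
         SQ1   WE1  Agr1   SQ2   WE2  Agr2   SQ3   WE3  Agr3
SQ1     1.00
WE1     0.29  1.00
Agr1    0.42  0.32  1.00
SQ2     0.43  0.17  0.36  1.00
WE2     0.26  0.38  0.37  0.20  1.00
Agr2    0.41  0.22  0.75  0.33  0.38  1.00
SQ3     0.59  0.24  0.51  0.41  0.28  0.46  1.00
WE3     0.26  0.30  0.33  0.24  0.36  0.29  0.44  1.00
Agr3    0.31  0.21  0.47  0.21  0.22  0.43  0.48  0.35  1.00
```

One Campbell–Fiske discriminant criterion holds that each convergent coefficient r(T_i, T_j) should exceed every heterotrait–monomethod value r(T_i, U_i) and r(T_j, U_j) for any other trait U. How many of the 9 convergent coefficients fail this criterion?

6

Each convergent coefficient versus the relevant comparison correlations:
SQ (methods 1·2): 0.43 vs {0.29, 0.20, 0.42, 0.33} → pass.
SQ (methods 1·3): 0.59 vs {0.29, 0.44, 0.42, 0.48} → pass.
SQ (methods 2·3): 0.41 vs {0.20, 0.44, 0.33, 0.48} → fail.
WE (methods 1·2): 0.38 vs {0.29, 0.20, 0.32, 0.38} → fail.
WE (methods 1·3): 0.30 vs {0.29, 0.44, 0.32, 0.35} → fail.
WE (methods 2·3): 0.36 vs {0.20, 0.44, 0.38, 0.35} → fail.
Agr (methods 1·2): 0.75 vs {0.42, 0.33, 0.32, 0.38} → pass.
Agr (methods 1·3): 0.47 vs {0.42, 0.48, 0.32, 0.35} → fail.
Agr (methods 2·3): 0.43 vs {0.33, 0.48, 0.38, 0.35} → fail.
6 of 9 fail.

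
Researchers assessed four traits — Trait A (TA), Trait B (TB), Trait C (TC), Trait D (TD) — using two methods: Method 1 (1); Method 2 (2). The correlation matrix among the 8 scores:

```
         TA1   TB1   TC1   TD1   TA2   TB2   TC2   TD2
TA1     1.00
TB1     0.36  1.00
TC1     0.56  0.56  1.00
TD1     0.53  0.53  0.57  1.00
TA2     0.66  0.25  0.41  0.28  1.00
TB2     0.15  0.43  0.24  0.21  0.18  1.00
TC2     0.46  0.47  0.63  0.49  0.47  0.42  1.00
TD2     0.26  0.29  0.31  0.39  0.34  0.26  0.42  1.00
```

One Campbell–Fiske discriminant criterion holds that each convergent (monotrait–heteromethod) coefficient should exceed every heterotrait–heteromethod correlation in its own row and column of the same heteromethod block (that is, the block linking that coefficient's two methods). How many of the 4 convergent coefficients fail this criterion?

Each convergent coefficient versus the relevant comparison correlations:
TA (methods 1·2): 0.66 vs {0.15, 0.25, 0.46, 0.41, 0.26, 0.28} → pass.
TB (methods 1·2): 0.43 vs {0.25, 0.15, 0.47, 0.24, 0.29, 0.21} → fail.
TC (methods 1·2): 0.63 vs {0.41, 0.46, 0.24, 0.47, 0.31, 0.49} → pass.
TD (methods 1·2): 0.39 vs {0.28, 0.26, 0.21, 0.29, 0.49, 0.31} → fail.
2 of 4 fail.

2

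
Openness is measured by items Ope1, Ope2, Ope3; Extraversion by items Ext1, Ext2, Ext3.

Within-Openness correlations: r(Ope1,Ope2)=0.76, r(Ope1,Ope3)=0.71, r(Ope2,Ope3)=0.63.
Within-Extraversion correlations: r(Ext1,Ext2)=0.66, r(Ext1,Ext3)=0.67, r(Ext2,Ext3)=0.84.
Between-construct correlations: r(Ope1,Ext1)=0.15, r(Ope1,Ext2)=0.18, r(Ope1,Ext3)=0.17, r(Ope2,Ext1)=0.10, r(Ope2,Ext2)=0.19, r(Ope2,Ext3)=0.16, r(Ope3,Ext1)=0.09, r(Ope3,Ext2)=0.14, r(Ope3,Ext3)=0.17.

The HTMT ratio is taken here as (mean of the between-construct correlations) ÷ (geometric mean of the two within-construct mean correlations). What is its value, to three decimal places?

0.211

Mean between = 1.35/9 = 0.1500.
Mean within-Ope = 2.10/3 = 0.7000; mean within-Ext = 2.17/3 = 0.7233.
Geometric mean = √(0.7000 × 0.7233) = 0.7116.
HTMT = 0.1500 / 0.7116 = 0.211.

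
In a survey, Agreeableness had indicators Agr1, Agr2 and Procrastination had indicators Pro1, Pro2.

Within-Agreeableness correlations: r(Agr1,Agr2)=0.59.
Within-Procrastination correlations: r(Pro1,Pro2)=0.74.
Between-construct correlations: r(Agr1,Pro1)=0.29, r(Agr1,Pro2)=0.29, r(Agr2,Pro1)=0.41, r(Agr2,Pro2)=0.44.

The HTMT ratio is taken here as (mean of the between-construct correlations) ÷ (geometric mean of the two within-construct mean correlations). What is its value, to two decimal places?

0.54

Mean heterotrait r = 1.43/4 = 0.3575.
Mean within-Agr = 0.59/1 = 0.5900; mean within-Pro = 0.74/1 = 0.7400.
Geometric mean = √(0.5900 × 0.7400) = 0.6608.
HTMT = 0.3575 / 0.6608 = 0.54.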